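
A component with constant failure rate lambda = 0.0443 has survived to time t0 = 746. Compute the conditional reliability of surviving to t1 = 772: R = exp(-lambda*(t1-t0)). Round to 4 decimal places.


lambda = 0.0443
t0 = 746, t1 = 772
t1 - t0 = 26
lambda * (t1-t0) = 0.0443 * 26 = 1.1518
R = exp(-1.1518)
R = 0.3161

0.3161


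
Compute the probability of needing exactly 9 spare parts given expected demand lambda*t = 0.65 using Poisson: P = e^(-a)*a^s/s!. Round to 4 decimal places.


a = 0.65, s = 9
e^(-a) = e^(-0.65) = 0.522
a^s = 0.65^9 = 0.0207
s! = 362880
P = 0.522 * 0.0207 / 362880
P = 0.0

0.0


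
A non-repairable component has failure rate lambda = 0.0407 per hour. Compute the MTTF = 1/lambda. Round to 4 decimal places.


lambda = 0.0407
MTTF = 1 / 0.0407
MTTF = 24.57

24.57


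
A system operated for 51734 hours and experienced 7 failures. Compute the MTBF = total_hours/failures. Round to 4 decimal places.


total_hours = 51734
failures = 7
MTBF = 51734 / 7
MTBF = 7390.5714

7390.5714


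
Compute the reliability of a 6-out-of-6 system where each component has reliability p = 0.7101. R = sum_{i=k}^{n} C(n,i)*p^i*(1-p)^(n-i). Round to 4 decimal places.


k = 6, n = 6, p = 0.7101
i=6: C(6,6)=1 * 0.7101^6 * 0.2899^0 = 0.1282
R = sum of terms = 0.1282

0.1282


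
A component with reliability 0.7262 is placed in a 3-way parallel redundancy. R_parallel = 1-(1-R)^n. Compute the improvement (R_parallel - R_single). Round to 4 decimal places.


R_single = 0.7262, n = 3
1 - R_single = 0.2738
(1 - R_single)^n = 0.2738^3 = 0.0205
R_parallel = 1 - 0.0205 = 0.9795
Improvement = 0.9795 - 0.7262
Improvement = 0.2533

0.2533


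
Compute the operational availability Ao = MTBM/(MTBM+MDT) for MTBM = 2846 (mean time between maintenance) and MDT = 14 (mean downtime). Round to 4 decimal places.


MTBM = 2846
MDT = 14
MTBM + MDT = 2860
Ao = 2846 / 2860
Ao = 0.9951

0.9951


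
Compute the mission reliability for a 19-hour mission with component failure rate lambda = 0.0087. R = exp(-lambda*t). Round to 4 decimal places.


lambda = 0.0087
mission_time = 19
lambda * t = 0.0087 * 19 = 0.1653
R = exp(-0.1653)
R = 0.8476

0.8476


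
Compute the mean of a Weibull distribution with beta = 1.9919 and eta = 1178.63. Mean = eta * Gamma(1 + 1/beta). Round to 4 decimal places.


beta = 1.9919, eta = 1178.63
1/beta = 0.502
1 + 1/beta = 1.502
Gamma(1.502) = 0.8863
Mean = 1178.63 * 0.8863
Mean = 1044.6132

1044.6132


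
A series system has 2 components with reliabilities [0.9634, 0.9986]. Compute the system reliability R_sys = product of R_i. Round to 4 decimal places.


Components: [0.9634, 0.9986]
After component 1 (R=0.9634): product = 0.9634
After component 2 (R=0.9986): product = 0.9621
R_sys = 0.9621

0.9621


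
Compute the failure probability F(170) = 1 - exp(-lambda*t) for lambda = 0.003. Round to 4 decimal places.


lambda = 0.003, t = 170
lambda * t = 0.51
exp(-0.51) = 0.6005
F(t) = 1 - 0.6005
F(t) = 0.3995

0.3995


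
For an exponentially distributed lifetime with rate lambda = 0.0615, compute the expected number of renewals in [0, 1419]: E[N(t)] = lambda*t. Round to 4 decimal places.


lambda = 0.0615
t = 1419
E[N(t)] = lambda * t
E[N(t)] = 0.0615 * 1419
E[N(t)] = 87.2685

87.2685


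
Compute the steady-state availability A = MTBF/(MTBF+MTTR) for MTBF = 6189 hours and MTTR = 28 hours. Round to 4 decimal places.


MTBF = 6189
MTTR = 28
MTBF + MTTR = 6217
A = 6189 / 6217
A = 0.9955

0.9955


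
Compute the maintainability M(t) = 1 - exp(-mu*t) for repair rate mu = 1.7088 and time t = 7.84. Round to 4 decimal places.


mu = 1.7088, t = 7.84
mu * t = 1.7088 * 7.84 = 13.397
exp(-13.397) = 0.0
M(t) = 1 - 0.0
M(t) = 1.0

1.0


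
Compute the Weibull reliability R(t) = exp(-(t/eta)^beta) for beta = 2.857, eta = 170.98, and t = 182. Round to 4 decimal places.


beta = 2.857, eta = 170.98, t = 182
t/eta = 182 / 170.98 = 1.0645
(t/eta)^beta = 1.0645^2.857 = 1.1954
R(t) = exp(-1.1954)
R(t) = 0.3026

0.3026


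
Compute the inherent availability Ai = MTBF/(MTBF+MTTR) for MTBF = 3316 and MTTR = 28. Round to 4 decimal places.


MTBF = 3316
MTTR = 28
MTBF + MTTR = 3344
Ai = 3316 / 3344
Ai = 0.9916

0.9916


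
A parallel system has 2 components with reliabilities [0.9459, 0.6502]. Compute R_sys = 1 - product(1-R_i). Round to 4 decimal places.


Components: [0.9459, 0.6502]
(1 - 0.9459) = 0.0541, running product = 0.0541
(1 - 0.6502) = 0.3498, running product = 0.0189
Product of (1-R_i) = 0.0189
R_sys = 1 - 0.0189 = 0.9811

0.9811


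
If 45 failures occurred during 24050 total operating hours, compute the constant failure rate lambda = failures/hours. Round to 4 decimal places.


failures = 45
total_hours = 24050
lambda = 45 / 24050
lambda = 0.0019

0.0019


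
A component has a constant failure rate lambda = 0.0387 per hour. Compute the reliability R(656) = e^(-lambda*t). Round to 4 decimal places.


lambda = 0.0387
t = 656
lambda * t = 25.3872
R(t) = e^(-25.3872)
R(t) = 0.0

0.0


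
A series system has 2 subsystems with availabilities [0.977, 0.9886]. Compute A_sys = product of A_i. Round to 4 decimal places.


Subsystems: [0.977, 0.9886]
After subsystem 1 (A=0.977): product = 0.977
After subsystem 2 (A=0.9886): product = 0.9659
A_sys = 0.9659

0.9659


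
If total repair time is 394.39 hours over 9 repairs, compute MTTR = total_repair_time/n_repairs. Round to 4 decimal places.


total_repair_time = 394.39
n_repairs = 9
MTTR = 394.39 / 9
MTTR = 43.8211

43.8211


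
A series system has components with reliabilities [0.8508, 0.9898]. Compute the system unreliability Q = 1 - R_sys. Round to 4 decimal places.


Components: [0.8508, 0.9898]
After component 1: product = 0.8508
After component 2: product = 0.8421
R_sys = 0.8421
Q = 1 - 0.8421 = 0.1579

0.1579


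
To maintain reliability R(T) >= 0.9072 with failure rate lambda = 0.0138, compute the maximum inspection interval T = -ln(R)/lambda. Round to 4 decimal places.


R_target = 0.9072
lambda = 0.0138
-ln(0.9072) = 0.0974
T = 0.0974 / 0.0138
T = 7.0574

7.0574


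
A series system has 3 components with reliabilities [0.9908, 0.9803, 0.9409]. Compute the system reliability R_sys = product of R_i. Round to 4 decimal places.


Components: [0.9908, 0.9803, 0.9409]
After component 1 (R=0.9908): product = 0.9908
After component 2 (R=0.9803): product = 0.9713
After component 3 (R=0.9409): product = 0.9139
R_sys = 0.9139

0.9139


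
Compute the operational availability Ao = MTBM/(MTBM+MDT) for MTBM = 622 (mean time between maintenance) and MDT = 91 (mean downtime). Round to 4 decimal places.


MTBM = 622
MDT = 91
MTBM + MDT = 713
Ao = 622 / 713
Ao = 0.8724

0.8724


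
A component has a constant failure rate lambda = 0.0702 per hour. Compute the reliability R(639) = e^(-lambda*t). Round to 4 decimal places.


lambda = 0.0702
t = 639
lambda * t = 44.8578
R(t) = e^(-44.8578)
R(t) = 0.0

0.0


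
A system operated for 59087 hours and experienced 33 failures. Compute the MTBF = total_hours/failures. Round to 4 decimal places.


total_hours = 59087
failures = 33
MTBF = 59087 / 33
MTBF = 1790.5152

1790.5152


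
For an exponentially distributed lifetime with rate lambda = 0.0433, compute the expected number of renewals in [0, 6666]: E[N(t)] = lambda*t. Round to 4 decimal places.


lambda = 0.0433
t = 6666
E[N(t)] = lambda * t
E[N(t)] = 0.0433 * 6666
E[N(t)] = 288.6378

288.6378


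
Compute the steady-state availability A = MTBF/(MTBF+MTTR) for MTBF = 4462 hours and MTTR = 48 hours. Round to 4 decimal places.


MTBF = 4462
MTTR = 48
MTBF + MTTR = 4510
A = 4462 / 4510
A = 0.9894

0.9894


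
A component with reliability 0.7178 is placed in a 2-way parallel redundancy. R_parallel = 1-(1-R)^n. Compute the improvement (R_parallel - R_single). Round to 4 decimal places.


R_single = 0.7178, n = 2
1 - R_single = 0.2822
(1 - R_single)^n = 0.2822^2 = 0.0796
R_parallel = 1 - 0.0796 = 0.9204
Improvement = 0.9204 - 0.7178
Improvement = 0.2026

0.2026


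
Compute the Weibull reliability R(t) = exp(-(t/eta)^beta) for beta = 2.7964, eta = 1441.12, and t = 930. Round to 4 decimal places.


beta = 2.7964, eta = 1441.12, t = 930
t/eta = 930 / 1441.12 = 0.6453
(t/eta)^beta = 0.6453^2.7964 = 0.2938
R(t) = exp(-0.2938)
R(t) = 0.7454

0.7454


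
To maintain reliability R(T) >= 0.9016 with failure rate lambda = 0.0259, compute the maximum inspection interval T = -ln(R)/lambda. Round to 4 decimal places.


R_target = 0.9016
lambda = 0.0259
-ln(0.9016) = 0.1036
T = 0.1036 / 0.0259
T = 3.9994

3.9994


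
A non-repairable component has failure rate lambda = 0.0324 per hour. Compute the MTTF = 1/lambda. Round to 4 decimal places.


lambda = 0.0324
MTTF = 1 / 0.0324
MTTF = 30.8642

30.8642


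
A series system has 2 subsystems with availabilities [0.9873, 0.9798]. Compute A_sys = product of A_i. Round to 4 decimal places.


Subsystems: [0.9873, 0.9798]
After subsystem 1 (A=0.9873): product = 0.9873
After subsystem 2 (A=0.9798): product = 0.9674
A_sys = 0.9674

0.9674


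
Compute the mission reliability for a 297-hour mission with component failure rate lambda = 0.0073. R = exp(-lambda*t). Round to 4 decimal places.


lambda = 0.0073
mission_time = 297
lambda * t = 0.0073 * 297 = 2.1681
R = exp(-2.1681)
R = 0.1144

0.1144


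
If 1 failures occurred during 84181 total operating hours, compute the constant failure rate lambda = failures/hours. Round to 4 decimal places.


failures = 1
total_hours = 84181
lambda = 1 / 84181
lambda = 0.0

0.0


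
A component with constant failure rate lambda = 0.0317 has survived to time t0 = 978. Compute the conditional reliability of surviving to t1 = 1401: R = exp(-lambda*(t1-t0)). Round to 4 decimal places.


lambda = 0.0317
t0 = 978, t1 = 1401
t1 - t0 = 423
lambda * (t1-t0) = 0.0317 * 423 = 13.4091
R = exp(-13.4091)
R = 0.0

0.0


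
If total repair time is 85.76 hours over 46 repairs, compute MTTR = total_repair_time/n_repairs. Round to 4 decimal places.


total_repair_time = 85.76
n_repairs = 46
MTTR = 85.76 / 46
MTTR = 1.8643

1.8643


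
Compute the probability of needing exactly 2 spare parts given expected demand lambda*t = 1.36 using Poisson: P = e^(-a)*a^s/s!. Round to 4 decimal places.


a = 1.36, s = 2
e^(-a) = e^(-1.36) = 0.2567
a^s = 1.36^2 = 1.8496
s! = 2
P = 0.2567 * 1.8496 / 2
P = 0.2374

0.2374


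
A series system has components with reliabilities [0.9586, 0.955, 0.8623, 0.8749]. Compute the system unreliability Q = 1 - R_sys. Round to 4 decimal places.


Components: [0.9586, 0.955, 0.8623, 0.8749]
After component 1: product = 0.9586
After component 2: product = 0.9155
After component 3: product = 0.7894
After component 4: product = 0.6906
R_sys = 0.6906
Q = 1 - 0.6906 = 0.3094

0.3094


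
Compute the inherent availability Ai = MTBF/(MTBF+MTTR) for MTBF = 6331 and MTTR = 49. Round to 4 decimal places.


MTBF = 6331
MTTR = 49
MTBF + MTTR = 6380
Ai = 6331 / 6380
Ai = 0.9923

0.9923


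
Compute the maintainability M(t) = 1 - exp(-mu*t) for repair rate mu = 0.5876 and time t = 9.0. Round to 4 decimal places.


mu = 0.5876, t = 9.0
mu * t = 0.5876 * 9.0 = 5.2884
exp(-5.2884) = 0.005
M(t) = 1 - 0.005
M(t) = 0.995

0.995


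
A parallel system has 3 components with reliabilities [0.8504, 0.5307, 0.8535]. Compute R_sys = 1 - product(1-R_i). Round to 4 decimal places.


Components: [0.8504, 0.5307, 0.8535]
(1 - 0.8504) = 0.1496, running product = 0.1496
(1 - 0.5307) = 0.4693, running product = 0.0702
(1 - 0.8535) = 0.1465, running product = 0.0103
Product of (1-R_i) = 0.0103
R_sys = 1 - 0.0103 = 0.9897

0.9897


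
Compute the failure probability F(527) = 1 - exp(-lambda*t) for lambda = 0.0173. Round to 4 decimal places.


lambda = 0.0173, t = 527
lambda * t = 9.1171
exp(-9.1171) = 0.0001
F(t) = 1 - 0.0001
F(t) = 0.9999

0.9999


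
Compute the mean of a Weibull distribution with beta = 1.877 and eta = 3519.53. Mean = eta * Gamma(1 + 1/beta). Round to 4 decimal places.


beta = 1.877, eta = 3519.53
1/beta = 0.5328
1 + 1/beta = 1.5328
Gamma(1.5328) = 0.8877
Mean = 3519.53 * 0.8877
Mean = 3124.3861

3124.3861


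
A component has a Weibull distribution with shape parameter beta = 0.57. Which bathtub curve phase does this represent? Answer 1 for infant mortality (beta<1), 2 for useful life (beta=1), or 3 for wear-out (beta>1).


beta = 0.57
Compare beta to 1:
beta < 1 => infant mortality (phase 1)
beta = 1 => useful life (phase 2)
beta > 1 => wear-out (phase 3)
Since beta = 0.57, this is infant mortality (decreasing failure rate)
Phase = 1

1


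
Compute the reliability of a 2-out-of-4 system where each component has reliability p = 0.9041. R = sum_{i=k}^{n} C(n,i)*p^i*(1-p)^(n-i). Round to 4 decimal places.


k = 2, n = 4, p = 0.9041
i=2: C(4,2)=6 * 0.9041^2 * 0.0959^2 = 0.0451
i=3: C(4,3)=4 * 0.9041^3 * 0.0959^1 = 0.2835
i=4: C(4,4)=1 * 0.9041^4 * 0.0959^0 = 0.6681
R = sum of terms = 0.9967

0.9967


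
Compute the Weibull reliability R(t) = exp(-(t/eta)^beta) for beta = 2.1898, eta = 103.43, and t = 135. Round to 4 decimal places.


beta = 2.1898, eta = 103.43, t = 135
t/eta = 135 / 103.43 = 1.3052
(t/eta)^beta = 1.3052^2.1898 = 1.792
R(t) = exp(-1.792)
R(t) = 0.1666

0.1666


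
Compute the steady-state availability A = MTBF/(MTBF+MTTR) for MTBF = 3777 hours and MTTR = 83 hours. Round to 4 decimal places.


MTBF = 3777
MTTR = 83
MTBF + MTTR = 3860
A = 3777 / 3860
A = 0.9785

0.9785


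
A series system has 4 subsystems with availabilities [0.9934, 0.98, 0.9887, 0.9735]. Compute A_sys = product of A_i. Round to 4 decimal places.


Subsystems: [0.9934, 0.98, 0.9887, 0.9735]
After subsystem 1 (A=0.9934): product = 0.9934
After subsystem 2 (A=0.98): product = 0.9735
After subsystem 3 (A=0.9887): product = 0.9625
After subsystem 4 (A=0.9735): product = 0.937
A_sys = 0.937

0.937


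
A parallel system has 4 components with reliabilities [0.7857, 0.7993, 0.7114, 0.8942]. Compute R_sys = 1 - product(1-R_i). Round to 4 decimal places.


Components: [0.7857, 0.7993, 0.7114, 0.8942]
(1 - 0.7857) = 0.2143, running product = 0.2143
(1 - 0.7993) = 0.2007, running product = 0.043
(1 - 0.7114) = 0.2886, running product = 0.0124
(1 - 0.8942) = 0.1058, running product = 0.0013
Product of (1-R_i) = 0.0013
R_sys = 1 - 0.0013 = 0.9987

0.9987


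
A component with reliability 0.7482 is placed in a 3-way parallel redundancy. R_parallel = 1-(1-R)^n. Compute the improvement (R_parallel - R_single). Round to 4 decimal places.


R_single = 0.7482, n = 3
1 - R_single = 0.2518
(1 - R_single)^n = 0.2518^3 = 0.016
R_parallel = 1 - 0.016 = 0.984
Improvement = 0.984 - 0.7482
Improvement = 0.2358

0.2358


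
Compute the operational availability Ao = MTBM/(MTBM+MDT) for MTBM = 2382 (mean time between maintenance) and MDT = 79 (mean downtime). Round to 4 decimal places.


MTBM = 2382
MDT = 79
MTBM + MDT = 2461
Ao = 2382 / 2461
Ao = 0.9679

0.9679


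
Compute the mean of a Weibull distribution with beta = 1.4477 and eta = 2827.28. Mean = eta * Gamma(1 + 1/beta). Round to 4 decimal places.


beta = 1.4477, eta = 2827.28
1/beta = 0.6908
1 + 1/beta = 1.6908
Gamma(1.6908) = 0.9069
Mean = 2827.28 * 0.9069
Mean = 2564.1128

2564.1128


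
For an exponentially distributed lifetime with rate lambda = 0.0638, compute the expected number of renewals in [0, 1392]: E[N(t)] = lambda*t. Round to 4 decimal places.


lambda = 0.0638
t = 1392
E[N(t)] = lambda * t
E[N(t)] = 0.0638 * 1392
E[N(t)] = 88.8096

88.8096


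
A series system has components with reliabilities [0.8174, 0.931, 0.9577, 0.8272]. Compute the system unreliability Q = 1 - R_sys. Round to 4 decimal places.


Components: [0.8174, 0.931, 0.9577, 0.8272]
After component 1: product = 0.8174
After component 2: product = 0.761
After component 3: product = 0.7288
After component 4: product = 0.6029
R_sys = 0.6029
Q = 1 - 0.6029 = 0.3971

0.3971


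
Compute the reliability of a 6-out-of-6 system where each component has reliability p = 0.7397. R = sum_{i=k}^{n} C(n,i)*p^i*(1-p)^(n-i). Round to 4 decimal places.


k = 6, n = 6, p = 0.7397
i=6: C(6,6)=1 * 0.7397^6 * 0.2603^0 = 0.1638
R = sum of terms = 0.1638

0.1638


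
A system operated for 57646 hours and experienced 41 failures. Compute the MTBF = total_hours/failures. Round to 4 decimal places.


total_hours = 57646
failures = 41
MTBF = 57646 / 41
MTBF = 1406.0

1406.0


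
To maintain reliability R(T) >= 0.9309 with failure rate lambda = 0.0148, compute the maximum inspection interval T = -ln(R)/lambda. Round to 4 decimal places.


R_target = 0.9309
lambda = 0.0148
-ln(0.9309) = 0.0716
T = 0.0716 / 0.0148
T = 4.8381

4.8381


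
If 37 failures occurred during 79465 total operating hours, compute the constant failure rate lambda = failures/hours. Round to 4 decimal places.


failures = 37
total_hours = 79465
lambda = 37 / 79465
lambda = 0.0005

0.0005


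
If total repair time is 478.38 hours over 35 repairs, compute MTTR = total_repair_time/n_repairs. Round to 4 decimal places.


total_repair_time = 478.38
n_repairs = 35
MTTR = 478.38 / 35
MTTR = 13.668

13.668


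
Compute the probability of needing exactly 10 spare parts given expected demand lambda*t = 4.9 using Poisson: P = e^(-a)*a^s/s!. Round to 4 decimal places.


a = 4.9, s = 10
e^(-a) = e^(-4.9) = 0.0074
a^s = 4.9^10 = 7979226.6298
s! = 3628800
P = 0.0074 * 7979226.6298 / 3628800
P = 0.0164

0.0164


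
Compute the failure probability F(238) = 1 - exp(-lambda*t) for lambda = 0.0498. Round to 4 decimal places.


lambda = 0.0498, t = 238
lambda * t = 11.8524
exp(-11.8524) = 0.0
F(t) = 1 - 0.0
F(t) = 1.0

1.0


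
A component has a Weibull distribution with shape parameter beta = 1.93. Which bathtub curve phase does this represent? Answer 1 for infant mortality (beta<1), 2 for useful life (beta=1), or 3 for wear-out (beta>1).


beta = 1.93
Compare beta to 1:
beta < 1 => infant mortality (phase 1)
beta = 1 => useful life (phase 2)
beta > 1 => wear-out (phase 3)
Since beta = 1.93, this is wear-out (increasing failure rate)
Phase = 3

3


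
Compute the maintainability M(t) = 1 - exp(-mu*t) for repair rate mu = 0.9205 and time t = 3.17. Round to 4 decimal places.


mu = 0.9205, t = 3.17
mu * t = 0.9205 * 3.17 = 2.918
exp(-2.918) = 0.054
M(t) = 1 - 0.054
M(t) = 0.946

0.946


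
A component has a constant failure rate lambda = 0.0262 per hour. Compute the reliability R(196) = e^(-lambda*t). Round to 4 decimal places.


lambda = 0.0262
t = 196
lambda * t = 5.1352
R(t) = e^(-5.1352)
R(t) = 0.0059

0.0059


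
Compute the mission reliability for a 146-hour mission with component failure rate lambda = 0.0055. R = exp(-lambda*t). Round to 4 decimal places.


lambda = 0.0055
mission_time = 146
lambda * t = 0.0055 * 146 = 0.803
R = exp(-0.803)
R = 0.448

0.448


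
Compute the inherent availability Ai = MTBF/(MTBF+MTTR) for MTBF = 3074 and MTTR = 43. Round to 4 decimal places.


MTBF = 3074
MTTR = 43
MTBF + MTTR = 3117
Ai = 3074 / 3117
Ai = 0.9862

0.9862


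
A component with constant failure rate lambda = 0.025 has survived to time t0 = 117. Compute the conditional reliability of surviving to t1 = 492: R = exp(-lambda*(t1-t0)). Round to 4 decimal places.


lambda = 0.025
t0 = 117, t1 = 492
t1 - t0 = 375
lambda * (t1-t0) = 0.025 * 375 = 9.375
R = exp(-9.375)
R = 0.0001

0.0001


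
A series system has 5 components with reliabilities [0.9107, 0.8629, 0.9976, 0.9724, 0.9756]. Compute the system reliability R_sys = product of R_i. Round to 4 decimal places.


Components: [0.9107, 0.8629, 0.9976, 0.9724, 0.9756]
After component 1 (R=0.9107): product = 0.9107
After component 2 (R=0.8629): product = 0.7858
After component 3 (R=0.9976): product = 0.784
After component 4 (R=0.9724): product = 0.7623
After component 5 (R=0.9756): product = 0.7437
R_sys = 0.7437

0.7437


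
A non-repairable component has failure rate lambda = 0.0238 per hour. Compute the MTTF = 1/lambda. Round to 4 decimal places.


lambda = 0.0238
MTTF = 1 / 0.0238
MTTF = 42.0168

42.0168


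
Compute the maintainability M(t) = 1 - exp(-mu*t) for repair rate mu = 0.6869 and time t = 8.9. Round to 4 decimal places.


mu = 0.6869, t = 8.9
mu * t = 0.6869 * 8.9 = 6.1134
exp(-6.1134) = 0.0022
M(t) = 1 - 0.0022
M(t) = 0.9978

0.9978


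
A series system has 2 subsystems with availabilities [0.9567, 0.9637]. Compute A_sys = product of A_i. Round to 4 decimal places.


Subsystems: [0.9567, 0.9637]
After subsystem 1 (A=0.9567): product = 0.9567
After subsystem 2 (A=0.9637): product = 0.922
A_sys = 0.922

0.922


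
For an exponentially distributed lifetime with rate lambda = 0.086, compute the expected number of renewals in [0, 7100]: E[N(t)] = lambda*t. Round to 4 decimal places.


lambda = 0.086
t = 7100
E[N(t)] = lambda * t
E[N(t)] = 0.086 * 7100
E[N(t)] = 610.6

610.6


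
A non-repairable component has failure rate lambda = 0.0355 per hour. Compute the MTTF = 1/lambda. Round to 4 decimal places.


lambda = 0.0355
MTTF = 1 / 0.0355
MTTF = 28.169

28.169


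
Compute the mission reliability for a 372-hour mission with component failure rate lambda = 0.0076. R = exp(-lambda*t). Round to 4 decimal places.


lambda = 0.0076
mission_time = 372
lambda * t = 0.0076 * 372 = 2.8272
R = exp(-2.8272)
R = 0.0592

0.0592


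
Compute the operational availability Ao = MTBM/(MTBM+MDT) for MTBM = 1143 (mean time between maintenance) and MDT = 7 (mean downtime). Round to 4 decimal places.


MTBM = 1143
MDT = 7
MTBM + MDT = 1150
Ao = 1143 / 1150
Ao = 0.9939

0.9939


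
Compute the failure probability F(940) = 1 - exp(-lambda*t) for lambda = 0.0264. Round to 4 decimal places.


lambda = 0.0264, t = 940
lambda * t = 24.816
exp(-24.816) = 0.0
F(t) = 1 - 0.0
F(t) = 1.0

1.0


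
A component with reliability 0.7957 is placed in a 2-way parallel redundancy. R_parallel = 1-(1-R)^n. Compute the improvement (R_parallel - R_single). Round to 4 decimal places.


R_single = 0.7957, n = 2
1 - R_single = 0.2043
(1 - R_single)^n = 0.2043^2 = 0.0417
R_parallel = 1 - 0.0417 = 0.9583
Improvement = 0.9583 - 0.7957
Improvement = 0.1626

0.1626


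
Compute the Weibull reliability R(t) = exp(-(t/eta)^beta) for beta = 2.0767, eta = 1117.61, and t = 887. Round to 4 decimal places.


beta = 2.0767, eta = 1117.61, t = 887
t/eta = 887 / 1117.61 = 0.7937
(t/eta)^beta = 0.7937^2.0767 = 0.6188
R(t) = exp(-0.6188)
R(t) = 0.5386

0.5386


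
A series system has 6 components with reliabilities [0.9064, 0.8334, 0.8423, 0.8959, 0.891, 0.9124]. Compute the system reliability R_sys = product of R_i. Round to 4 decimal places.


Components: [0.9064, 0.8334, 0.8423, 0.8959, 0.891, 0.9124]
After component 1 (R=0.9064): product = 0.9064
After component 2 (R=0.8334): product = 0.7554
After component 3 (R=0.8423): product = 0.6363
After component 4 (R=0.8959): product = 0.57
After component 5 (R=0.891): product = 0.5079
After component 6 (R=0.9124): product = 0.4634
R_sys = 0.4634

0.4634


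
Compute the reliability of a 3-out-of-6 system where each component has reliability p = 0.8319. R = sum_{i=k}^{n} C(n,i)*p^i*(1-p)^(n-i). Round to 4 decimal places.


k = 3, n = 6, p = 0.8319
i=3: C(6,3)=20 * 0.8319^3 * 0.1681^3 = 0.0547
i=4: C(6,4)=15 * 0.8319^4 * 0.1681^2 = 0.203
i=5: C(6,5)=6 * 0.8319^5 * 0.1681^1 = 0.4019
i=6: C(6,6)=1 * 0.8319^6 * 0.1681^0 = 0.3315
R = sum of terms = 0.991

0.991


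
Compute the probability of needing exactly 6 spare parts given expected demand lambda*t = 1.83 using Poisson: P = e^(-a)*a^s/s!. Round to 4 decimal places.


a = 1.83, s = 6
e^(-a) = e^(-1.83) = 0.1604
a^s = 1.83^6 = 37.5584
s! = 720
P = 0.1604 * 37.5584 / 720
P = 0.0084

0.0084


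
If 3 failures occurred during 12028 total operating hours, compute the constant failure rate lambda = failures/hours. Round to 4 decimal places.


failures = 3
total_hours = 12028
lambda = 3 / 12028
lambda = 0.0002

0.0002


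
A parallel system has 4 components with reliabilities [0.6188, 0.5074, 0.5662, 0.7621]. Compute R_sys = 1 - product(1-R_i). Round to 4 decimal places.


Components: [0.6188, 0.5074, 0.5662, 0.7621]
(1 - 0.6188) = 0.3812, running product = 0.3812
(1 - 0.5074) = 0.4926, running product = 0.1878
(1 - 0.5662) = 0.4338, running product = 0.0815
(1 - 0.7621) = 0.2379, running product = 0.0194
Product of (1-R_i) = 0.0194
R_sys = 1 - 0.0194 = 0.9806

0.9806


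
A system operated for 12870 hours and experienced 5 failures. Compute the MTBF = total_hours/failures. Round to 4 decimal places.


total_hours = 12870
failures = 5
MTBF = 12870 / 5
MTBF = 2574.0

2574.0


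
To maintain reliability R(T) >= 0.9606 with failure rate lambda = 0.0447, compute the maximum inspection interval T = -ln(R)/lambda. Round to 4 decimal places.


R_target = 0.9606
lambda = 0.0447
-ln(0.9606) = 0.0402
T = 0.0402 / 0.0447
T = 0.8993

0.8993


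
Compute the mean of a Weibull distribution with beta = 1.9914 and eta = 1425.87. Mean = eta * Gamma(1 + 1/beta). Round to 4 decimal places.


beta = 1.9914, eta = 1425.87
1/beta = 0.5022
1 + 1/beta = 1.5022
Gamma(1.5022) = 0.8863
Mean = 1425.87 * 0.8863
Mean = 1263.7467

1263.7467


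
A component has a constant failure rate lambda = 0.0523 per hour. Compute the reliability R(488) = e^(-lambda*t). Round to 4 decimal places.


lambda = 0.0523
t = 488
lambda * t = 25.5224
R(t) = e^(-25.5224)
R(t) = 0.0

0.0


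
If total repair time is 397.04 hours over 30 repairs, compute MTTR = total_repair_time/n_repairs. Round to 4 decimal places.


total_repair_time = 397.04
n_repairs = 30
MTTR = 397.04 / 30
MTTR = 13.2347

13.2347


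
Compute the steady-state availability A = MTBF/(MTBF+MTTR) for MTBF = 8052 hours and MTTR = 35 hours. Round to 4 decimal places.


MTBF = 8052
MTTR = 35
MTBF + MTTR = 8087
A = 8052 / 8087
A = 0.9957

0.9957


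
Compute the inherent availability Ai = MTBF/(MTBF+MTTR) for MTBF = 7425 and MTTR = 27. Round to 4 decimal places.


MTBF = 7425
MTTR = 27
MTBF + MTTR = 7452
Ai = 7425 / 7452
Ai = 0.9964

0.9964


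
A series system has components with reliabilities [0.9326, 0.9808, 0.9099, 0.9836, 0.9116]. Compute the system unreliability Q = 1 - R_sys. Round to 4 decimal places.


Components: [0.9326, 0.9808, 0.9099, 0.9836, 0.9116]
After component 1: product = 0.9326
After component 2: product = 0.9147
After component 3: product = 0.8323
After component 4: product = 0.8186
After component 5: product = 0.7463
R_sys = 0.7463
Q = 1 - 0.7463 = 0.2537

0.2537


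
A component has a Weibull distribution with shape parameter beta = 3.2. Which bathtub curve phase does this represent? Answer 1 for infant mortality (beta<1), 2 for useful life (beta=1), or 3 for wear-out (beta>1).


beta = 3.2
Compare beta to 1:
beta < 1 => infant mortality (phase 1)
beta = 1 => useful life (phase 2)
beta > 1 => wear-out (phase 3)
Since beta = 3.2, this is wear-out (increasing failure rate)
Phase = 3

3


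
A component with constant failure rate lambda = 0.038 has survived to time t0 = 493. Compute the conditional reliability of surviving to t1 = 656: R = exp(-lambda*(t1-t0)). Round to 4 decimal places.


lambda = 0.038
t0 = 493, t1 = 656
t1 - t0 = 163
lambda * (t1-t0) = 0.038 * 163 = 6.194
R = exp(-6.194)
R = 0.002

0.002


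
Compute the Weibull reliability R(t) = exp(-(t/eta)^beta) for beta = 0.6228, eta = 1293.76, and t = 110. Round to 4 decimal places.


beta = 0.6228, eta = 1293.76, t = 110
t/eta = 110 / 1293.76 = 0.085
(t/eta)^beta = 0.085^0.6228 = 0.2154
R(t) = exp(-0.2154)
R(t) = 0.8062

0.8062


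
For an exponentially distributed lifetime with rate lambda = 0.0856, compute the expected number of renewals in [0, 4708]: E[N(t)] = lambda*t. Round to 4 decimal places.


lambda = 0.0856
t = 4708
E[N(t)] = lambda * t
E[N(t)] = 0.0856 * 4708
E[N(t)] = 403.0048

403.0048


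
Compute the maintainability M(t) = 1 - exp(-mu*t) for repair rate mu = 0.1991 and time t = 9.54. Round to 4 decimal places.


mu = 0.1991, t = 9.54
mu * t = 0.1991 * 9.54 = 1.8994
exp(-1.8994) = 0.1497
M(t) = 1 - 0.1497
M(t) = 0.8503

0.8503


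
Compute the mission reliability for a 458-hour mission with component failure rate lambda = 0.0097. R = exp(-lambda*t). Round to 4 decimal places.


lambda = 0.0097
mission_time = 458
lambda * t = 0.0097 * 458 = 4.4426
R = exp(-4.4426)
R = 0.0118

0.0118


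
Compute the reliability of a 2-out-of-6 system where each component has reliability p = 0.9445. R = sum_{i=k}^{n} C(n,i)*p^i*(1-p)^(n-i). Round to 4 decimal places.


k = 2, n = 6, p = 0.9445
i=2: C(6,2)=15 * 0.9445^2 * 0.0555^4 = 0.0001
i=3: C(6,3)=20 * 0.9445^3 * 0.0555^3 = 0.0029
i=4: C(6,4)=15 * 0.9445^4 * 0.0555^2 = 0.0368
i=5: C(6,5)=6 * 0.9445^5 * 0.0555^1 = 0.2503
i=6: C(6,6)=1 * 0.9445^6 * 0.0555^0 = 0.7099
R = sum of terms = 1.0

1.0


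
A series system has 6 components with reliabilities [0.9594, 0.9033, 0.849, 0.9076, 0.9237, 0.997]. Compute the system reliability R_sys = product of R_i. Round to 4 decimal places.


Components: [0.9594, 0.9033, 0.849, 0.9076, 0.9237, 0.997]
After component 1 (R=0.9594): product = 0.9594
After component 2 (R=0.9033): product = 0.8666
After component 3 (R=0.849): product = 0.7358
After component 4 (R=0.9076): product = 0.6678
After component 5 (R=0.9237): product = 0.6168
After component 6 (R=0.997): product = 0.615
R_sys = 0.615

0.615


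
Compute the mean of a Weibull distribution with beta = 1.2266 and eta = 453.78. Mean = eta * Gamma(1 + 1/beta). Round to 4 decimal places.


beta = 1.2266, eta = 453.78
1/beta = 0.8153
1 + 1/beta = 1.8153
Gamma(1.8153) = 0.9355
Mean = 453.78 * 0.9355
Mean = 424.5219

424.5219


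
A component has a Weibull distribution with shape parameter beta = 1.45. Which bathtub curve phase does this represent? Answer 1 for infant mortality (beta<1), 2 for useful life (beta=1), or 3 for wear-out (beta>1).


beta = 1.45
Compare beta to 1:
beta < 1 => infant mortality (phase 1)
beta = 1 => useful life (phase 2)
beta > 1 => wear-out (phase 3)
Since beta = 1.45, this is wear-out (increasing failure rate)
Phase = 3

3


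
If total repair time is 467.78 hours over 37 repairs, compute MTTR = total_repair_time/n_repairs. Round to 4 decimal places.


total_repair_time = 467.78
n_repairs = 37
MTTR = 467.78 / 37
MTTR = 12.6427

12.6427


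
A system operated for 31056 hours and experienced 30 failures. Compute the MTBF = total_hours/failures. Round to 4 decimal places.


total_hours = 31056
failures = 30
MTBF = 31056 / 30
MTBF = 1035.2

1035.2


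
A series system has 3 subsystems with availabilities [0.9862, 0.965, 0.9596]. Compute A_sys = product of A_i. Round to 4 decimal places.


Subsystems: [0.9862, 0.965, 0.9596]
After subsystem 1 (A=0.9862): product = 0.9862
After subsystem 2 (A=0.965): product = 0.9517
After subsystem 3 (A=0.9596): product = 0.9132
A_sys = 0.9132

0.9132


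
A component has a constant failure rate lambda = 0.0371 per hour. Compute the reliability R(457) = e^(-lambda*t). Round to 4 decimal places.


lambda = 0.0371
t = 457
lambda * t = 16.9547
R(t) = e^(-16.9547)
R(t) = 0.0

0.0


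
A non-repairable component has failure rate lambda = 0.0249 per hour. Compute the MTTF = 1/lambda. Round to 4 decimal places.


lambda = 0.0249
MTTF = 1 / 0.0249
MTTF = 40.1606

40.1606


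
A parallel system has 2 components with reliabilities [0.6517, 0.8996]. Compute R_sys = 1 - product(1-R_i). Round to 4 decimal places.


Components: [0.6517, 0.8996]
(1 - 0.6517) = 0.3483, running product = 0.3483
(1 - 0.8996) = 0.1004, running product = 0.035
Product of (1-R_i) = 0.035
R_sys = 1 - 0.035 = 0.965

0.965


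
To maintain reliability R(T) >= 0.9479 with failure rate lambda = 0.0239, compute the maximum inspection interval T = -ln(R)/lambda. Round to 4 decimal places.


R_target = 0.9479
lambda = 0.0239
-ln(0.9479) = 0.0535
T = 0.0535 / 0.0239
T = 2.2388

2.2388


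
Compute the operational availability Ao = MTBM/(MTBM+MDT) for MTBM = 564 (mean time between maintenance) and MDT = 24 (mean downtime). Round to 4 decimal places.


MTBM = 564
MDT = 24
MTBM + MDT = 588
Ao = 564 / 588
Ao = 0.9592

0.9592


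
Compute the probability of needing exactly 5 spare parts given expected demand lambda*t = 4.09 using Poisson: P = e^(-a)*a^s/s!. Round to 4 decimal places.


a = 4.09, s = 5
e^(-a) = e^(-4.09) = 0.0167
a^s = 4.09^5 = 1144.502
s! = 120
P = 0.0167 * 1144.502 / 120
P = 0.1597

0.1597


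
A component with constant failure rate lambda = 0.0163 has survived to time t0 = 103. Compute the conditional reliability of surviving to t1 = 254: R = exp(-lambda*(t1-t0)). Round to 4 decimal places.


lambda = 0.0163
t0 = 103, t1 = 254
t1 - t0 = 151
lambda * (t1-t0) = 0.0163 * 151 = 2.4613
R = exp(-2.4613)
R = 0.0853

0.0853


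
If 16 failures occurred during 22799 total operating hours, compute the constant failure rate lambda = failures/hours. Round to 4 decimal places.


failures = 16
total_hours = 22799
lambda = 16 / 22799
lambda = 0.0007

0.0007


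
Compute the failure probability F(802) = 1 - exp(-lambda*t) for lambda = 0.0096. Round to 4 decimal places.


lambda = 0.0096, t = 802
lambda * t = 7.6992
exp(-7.6992) = 0.0005
F(t) = 1 - 0.0005
F(t) = 0.9995

0.9995


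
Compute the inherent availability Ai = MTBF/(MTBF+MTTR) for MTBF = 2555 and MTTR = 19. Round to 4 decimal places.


MTBF = 2555
MTTR = 19
MTBF + MTTR = 2574
Ai = 2555 / 2574
Ai = 0.9926

0.9926


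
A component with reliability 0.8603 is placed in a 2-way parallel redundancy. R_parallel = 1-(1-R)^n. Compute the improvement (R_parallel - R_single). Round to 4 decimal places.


R_single = 0.8603, n = 2
1 - R_single = 0.1397
(1 - R_single)^n = 0.1397^2 = 0.0195
R_parallel = 1 - 0.0195 = 0.9805
Improvement = 0.9805 - 0.8603
Improvement = 0.1202

0.1202


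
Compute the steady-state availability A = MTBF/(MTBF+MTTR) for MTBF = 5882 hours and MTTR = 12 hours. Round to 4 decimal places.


MTBF = 5882
MTTR = 12
MTBF + MTTR = 5894
A = 5882 / 5894
A = 0.998

0.998


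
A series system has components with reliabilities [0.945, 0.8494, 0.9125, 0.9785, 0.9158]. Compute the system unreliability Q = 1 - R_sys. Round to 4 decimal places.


Components: [0.945, 0.8494, 0.9125, 0.9785, 0.9158]
After component 1: product = 0.945
After component 2: product = 0.8027
After component 3: product = 0.7324
After component 4: product = 0.7167
After component 5: product = 0.6564
R_sys = 0.6564
Q = 1 - 0.6564 = 0.3436

0.3436


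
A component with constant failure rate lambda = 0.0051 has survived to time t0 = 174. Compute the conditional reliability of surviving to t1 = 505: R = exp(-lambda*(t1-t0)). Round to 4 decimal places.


lambda = 0.0051
t0 = 174, t1 = 505
t1 - t0 = 331
lambda * (t1-t0) = 0.0051 * 331 = 1.6881
R = exp(-1.6881)
R = 0.1849

0.1849


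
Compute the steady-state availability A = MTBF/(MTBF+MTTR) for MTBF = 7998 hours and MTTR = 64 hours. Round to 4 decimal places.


MTBF = 7998
MTTR = 64
MTBF + MTTR = 8062
A = 7998 / 8062
A = 0.9921

0.9921


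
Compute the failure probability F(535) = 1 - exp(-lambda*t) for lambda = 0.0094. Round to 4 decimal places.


lambda = 0.0094, t = 535
lambda * t = 5.029
exp(-5.029) = 0.0065
F(t) = 1 - 0.0065
F(t) = 0.9935

0.9935


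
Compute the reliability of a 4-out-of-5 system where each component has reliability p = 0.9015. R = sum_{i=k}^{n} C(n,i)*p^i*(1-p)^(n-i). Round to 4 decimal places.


k = 4, n = 5, p = 0.9015
i=4: C(5,4)=5 * 0.9015^4 * 0.0985^1 = 0.3253
i=5: C(5,5)=1 * 0.9015^5 * 0.0985^0 = 0.5954
R = sum of terms = 0.9207

0.9207


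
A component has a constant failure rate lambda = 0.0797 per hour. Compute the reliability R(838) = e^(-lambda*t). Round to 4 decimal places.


lambda = 0.0797
t = 838
lambda * t = 66.7886
R(t) = e^(-66.7886)
R(t) = 0.0

0.0


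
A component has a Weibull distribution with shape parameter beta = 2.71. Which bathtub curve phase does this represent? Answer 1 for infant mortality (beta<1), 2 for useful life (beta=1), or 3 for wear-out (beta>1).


beta = 2.71
Compare beta to 1:
beta < 1 => infant mortality (phase 1)
beta = 1 => useful life (phase 2)
beta > 1 => wear-out (phase 3)
Since beta = 2.71, this is wear-out (increasing failure rate)
Phase = 3

3


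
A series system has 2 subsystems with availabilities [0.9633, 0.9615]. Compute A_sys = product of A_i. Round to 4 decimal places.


Subsystems: [0.9633, 0.9615]
After subsystem 1 (A=0.9633): product = 0.9633
After subsystem 2 (A=0.9615): product = 0.9262
A_sys = 0.9262

0.9262


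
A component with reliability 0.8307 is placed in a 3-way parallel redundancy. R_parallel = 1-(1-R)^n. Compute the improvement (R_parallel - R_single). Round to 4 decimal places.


R_single = 0.8307, n = 3
1 - R_single = 0.1693
(1 - R_single)^n = 0.1693^3 = 0.0049
R_parallel = 1 - 0.0049 = 0.9951
Improvement = 0.9951 - 0.8307
Improvement = 0.1644

0.1644


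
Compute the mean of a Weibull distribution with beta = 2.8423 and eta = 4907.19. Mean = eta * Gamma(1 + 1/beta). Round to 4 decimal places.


beta = 2.8423, eta = 4907.19
1/beta = 0.3518
1 + 1/beta = 1.3518
Gamma(1.3518) = 0.891
Mean = 4907.19 * 0.891
Mean = 4372.1468

4372.1468


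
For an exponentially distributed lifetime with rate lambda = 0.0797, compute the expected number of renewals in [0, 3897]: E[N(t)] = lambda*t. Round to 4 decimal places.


lambda = 0.0797
t = 3897
E[N(t)] = lambda * t
E[N(t)] = 0.0797 * 3897
E[N(t)] = 310.5909

310.5909


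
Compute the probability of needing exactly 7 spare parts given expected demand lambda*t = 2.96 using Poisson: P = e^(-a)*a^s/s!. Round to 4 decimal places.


a = 2.96, s = 7
e^(-a) = e^(-2.96) = 0.0518
a^s = 2.96^7 = 1990.8658
s! = 5040
P = 0.0518 * 1990.8658 / 5040
P = 0.0205

0.0205


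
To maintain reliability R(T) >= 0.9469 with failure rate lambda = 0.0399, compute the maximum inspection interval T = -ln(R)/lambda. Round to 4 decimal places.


R_target = 0.9469
lambda = 0.0399
-ln(0.9469) = 0.0546
T = 0.0546 / 0.0399
T = 1.3675

1.3675


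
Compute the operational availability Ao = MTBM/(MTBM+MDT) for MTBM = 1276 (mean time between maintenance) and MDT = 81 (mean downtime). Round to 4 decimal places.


MTBM = 1276
MDT = 81
MTBM + MDT = 1357
Ao = 1276 / 1357
Ao = 0.9403

0.9403


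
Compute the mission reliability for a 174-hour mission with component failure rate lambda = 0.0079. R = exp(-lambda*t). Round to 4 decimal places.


lambda = 0.0079
mission_time = 174
lambda * t = 0.0079 * 174 = 1.3746
R = exp(-1.3746)
R = 0.2529

0.2529


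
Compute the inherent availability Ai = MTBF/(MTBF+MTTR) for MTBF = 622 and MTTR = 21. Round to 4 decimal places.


MTBF = 622
MTTR = 21
MTBF + MTTR = 643
Ai = 622 / 643
Ai = 0.9673

0.9673


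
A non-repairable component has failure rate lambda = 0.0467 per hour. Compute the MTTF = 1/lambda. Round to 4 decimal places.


lambda = 0.0467
MTTF = 1 / 0.0467
MTTF = 21.4133

21.4133


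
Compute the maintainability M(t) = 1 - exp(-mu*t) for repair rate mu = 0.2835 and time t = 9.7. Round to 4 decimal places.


mu = 0.2835, t = 9.7
mu * t = 0.2835 * 9.7 = 2.7499
exp(-2.7499) = 0.0639
M(t) = 1 - 0.0639
M(t) = 0.9361

0.9361


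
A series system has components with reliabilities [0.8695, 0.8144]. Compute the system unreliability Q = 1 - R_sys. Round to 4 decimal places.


Components: [0.8695, 0.8144]
After component 1: product = 0.8695
After component 2: product = 0.7081
R_sys = 0.7081
Q = 1 - 0.7081 = 0.2919

0.2919


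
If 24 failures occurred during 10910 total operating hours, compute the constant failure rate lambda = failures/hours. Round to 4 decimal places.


failures = 24
total_hours = 10910
lambda = 24 / 10910
lambda = 0.0022

0.0022


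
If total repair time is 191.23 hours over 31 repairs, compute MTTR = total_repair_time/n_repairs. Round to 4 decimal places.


total_repair_time = 191.23
n_repairs = 31
MTTR = 191.23 / 31
MTTR = 6.1687

6.1687
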